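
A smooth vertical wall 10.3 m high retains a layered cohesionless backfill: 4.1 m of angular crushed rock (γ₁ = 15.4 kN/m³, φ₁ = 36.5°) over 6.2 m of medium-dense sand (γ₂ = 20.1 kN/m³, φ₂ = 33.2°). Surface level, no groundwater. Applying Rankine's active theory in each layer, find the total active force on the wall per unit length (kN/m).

K_a1 = tan²(45°−36.5°/2) = 0.2541; K_a2 = tan²(45°−33.2°/2) = 0.2924.
Layer 1: σ at base = K_a1 γ₁ h₁ = 16.04 kPa; P₁ = ½×16.04×4.1 = 32.88.
Layer 2: σ_v at top = γ₁h₁ = 63.14; σ_h top = K_a2×63.14 = 18.46; σ_h base = K_a2×(63.14+20.1×6.2) = 54.89.
P₂ = ½(18.46+54.89)×6.2 = 227.4. Total P_a = 32.88+227.4 = 260.3 kN/m.

260 kN/m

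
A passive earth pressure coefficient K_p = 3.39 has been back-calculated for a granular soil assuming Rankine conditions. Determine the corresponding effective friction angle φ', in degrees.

K_p = (1+sin φ)/(1−sin φ) ⇒ sin φ = (K_p − 1)/(K_p + 1) = 0.5444.
φ = arcsin(0.5444) = 32.98°.

33.0°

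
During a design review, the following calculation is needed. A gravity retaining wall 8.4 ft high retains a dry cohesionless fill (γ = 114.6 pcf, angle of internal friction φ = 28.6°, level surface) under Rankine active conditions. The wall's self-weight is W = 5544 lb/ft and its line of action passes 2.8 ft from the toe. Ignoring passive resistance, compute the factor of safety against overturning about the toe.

K_a = tan²(45° − 28.6°/2) = 0.3525.
P_a = ½K_aγH² = 0.5×0.3525×114.6×8.4² = 1425 lb/ft, acting at H/3 = 2.800 ft above the base.
Overturning moment M_o = P_a × H/3 = 1425 × 2.800 = 3991.
Resisting moment M_r = W × 2.8 = 5544 × 2.8 = 15520.
FS_overturning = M_r/M_o = 15520/3991 = 3.889.

3.89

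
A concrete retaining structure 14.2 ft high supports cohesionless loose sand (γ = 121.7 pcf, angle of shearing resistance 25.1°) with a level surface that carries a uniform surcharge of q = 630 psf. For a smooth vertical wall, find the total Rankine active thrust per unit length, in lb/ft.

8580 lb/ft

K_a = tan²(45° − φ/2) = 0.4043.
Soil triangle: ½ K_a γ H² = 0.5×0.4043×121.7×14.2² = 4961 lb/ft.
Surcharge rectangle: K_a q H = 0.4043×630×14.2 = 3617 lb/ft.
Total = 4961 + 3617 = 8577 lb/ft.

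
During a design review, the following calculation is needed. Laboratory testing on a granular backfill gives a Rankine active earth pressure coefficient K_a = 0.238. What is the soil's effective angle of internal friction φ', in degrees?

38.0°

K_a = tan²(45° − φ/2) ⇒ 45° − φ/2 = arctan(√0.238) = 26.01°.
φ = 2(45° − 26.01°) = 37.99°.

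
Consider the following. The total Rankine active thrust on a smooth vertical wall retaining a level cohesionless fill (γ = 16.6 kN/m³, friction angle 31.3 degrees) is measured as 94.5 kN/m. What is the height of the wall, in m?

6.00 m

K_a = 0.3162. P_a = ½ K_a γ H² ⇒ H = √(2P_a/(K_a γ)).
H = √(2×94.5/(0.3162×16.6)) = 6.001 m.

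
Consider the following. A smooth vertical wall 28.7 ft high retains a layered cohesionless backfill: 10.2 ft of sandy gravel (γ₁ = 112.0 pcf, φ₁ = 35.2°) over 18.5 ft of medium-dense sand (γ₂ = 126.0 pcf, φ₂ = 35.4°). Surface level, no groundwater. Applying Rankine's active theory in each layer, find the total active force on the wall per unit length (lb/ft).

12900 lb/ft

K_a1 = tan²(45°−35.2°/2) = 0.2687; K_a2 = tan²(45°−35.4°/2) = 0.2664.
Layer 1: σ at base = K_a1 γ₁ h₁ = 306.9 psf; P₁ = ½×306.9×10.2 = 1565.
Layer 2: σ_v at top = γ₁h₁ = 1142; σ_h top = K_a2×1142 = 304.3; σ_h base = K_a2×(1142+126.0×18.5) = 925.3.
P₂ = ½(304.3+925.3)×18.5 = 11370. Total P_a = 1565+11370 = 12940 lb/ft.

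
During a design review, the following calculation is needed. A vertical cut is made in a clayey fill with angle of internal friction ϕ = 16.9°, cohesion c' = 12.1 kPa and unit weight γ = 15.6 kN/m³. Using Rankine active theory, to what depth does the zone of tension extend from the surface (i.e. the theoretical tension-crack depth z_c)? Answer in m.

2.09 m

K_a = tan²(45° − 16.9°/2) = 0.5495; √K_a = 0.7413.
The active pressure is zero where K_a γ z = 2c√K_a, so z_c = 2c/(γ√K_a) = 2×12.1/(15.6×0.7413) = 2.093 m.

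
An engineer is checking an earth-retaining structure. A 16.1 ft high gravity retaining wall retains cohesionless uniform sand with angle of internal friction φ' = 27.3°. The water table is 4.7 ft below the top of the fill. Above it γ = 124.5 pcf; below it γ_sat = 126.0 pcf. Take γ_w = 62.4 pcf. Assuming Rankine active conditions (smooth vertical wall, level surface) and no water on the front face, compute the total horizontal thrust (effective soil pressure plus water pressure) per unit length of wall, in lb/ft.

8570 lb/ft

K_a = tan²(45° − φ/2) = 0.3711.
γ' = 126.0 − 62.4 = 63.60 pcf. Depth below WT = 11.4 ft.
σ'_h at WT = K_a γ d_w = 217.2 psf; at base = 217.2 + K_a γ' × 11.4 = 486.3 psf.
P₁ (0–4.7 ft) = ½×217.2×4.7 = 510.3. P₂ (4.7–16.1 ft) = ½(217.2+486.3)×11.4 = 4009.
P_w = ½ γ_w h₂² = 0.5×62.4×11.4² = 4055. Total = 510.3+4009+4055 = 8575 lb/ft.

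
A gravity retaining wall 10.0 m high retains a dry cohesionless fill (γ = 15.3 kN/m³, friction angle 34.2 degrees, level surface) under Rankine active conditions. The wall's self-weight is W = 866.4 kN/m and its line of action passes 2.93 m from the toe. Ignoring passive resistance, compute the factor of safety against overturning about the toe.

K_a = tan²(45° − 34.2°/2) = 0.2803.
P_a = ½K_aγH² = 0.5×0.2803×15.3×10.0² = 214.5 kN/m, acting at H/3 = 3.333 m above the base.
Overturning moment M_o = P_a × H/3 = 214.5 × 3.333 = 714.9.
Resisting moment M_r = W × 2.93 = 866.4 × 2.93 = 2539.
FS_overturning = M_r/M_o = 2539/714.9 = 3.551.

3.55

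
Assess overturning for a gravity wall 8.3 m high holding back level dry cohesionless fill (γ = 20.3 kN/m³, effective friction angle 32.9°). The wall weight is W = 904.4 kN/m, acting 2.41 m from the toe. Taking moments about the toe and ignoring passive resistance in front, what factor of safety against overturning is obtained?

K_a = tan²(45° − 32.9°/2) = 0.2960.
P_a = ½K_aγH² = 0.5×0.2960×20.3×8.3² = 207.0 kN/m, acting at H/3 = 2.767 m above the base.
Overturning moment M_o = P_a × H/3 = 207.0 × 2.767 = 572.7.
Resisting moment M_r = W × 2.41 = 904.4 × 2.41 = 2180.
FS_overturning = M_r/M_o = 2180/572.7 = 3.806.

3.81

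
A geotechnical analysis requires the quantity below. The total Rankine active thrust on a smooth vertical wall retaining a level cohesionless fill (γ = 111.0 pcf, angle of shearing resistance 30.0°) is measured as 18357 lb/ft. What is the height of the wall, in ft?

K_a = 0.3333. P_a = ½ K_a γ H² ⇒ H = √(2P_a/(K_a γ)).
H = √(2×18357/(0.3333×111.0)) = 31.50 ft.

31.5 ft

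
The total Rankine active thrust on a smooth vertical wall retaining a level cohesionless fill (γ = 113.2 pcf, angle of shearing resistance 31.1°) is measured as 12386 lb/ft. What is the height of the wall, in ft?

26.2 ft

K_a = 0.3188. P_a = ½ K_a γ H² ⇒ H = √(2P_a/(K_a γ)).
H = √(2×12386/(0.3188×113.2)) = 26.20 ft.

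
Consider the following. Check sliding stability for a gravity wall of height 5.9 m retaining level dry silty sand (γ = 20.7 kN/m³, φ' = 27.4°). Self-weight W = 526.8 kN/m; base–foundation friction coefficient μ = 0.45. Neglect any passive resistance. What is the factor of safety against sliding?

1.78

K_a = tan²(45° − 27.4°/2) = 0.3697.
P_a = ½K_aγH² = 0.5×0.3697×20.7×5.9² = 133.2 kN/m, acting at H/3 = 1.967 m above the base.
FS_sliding = μW / P_a = 0.45×526.8 / 133.2 = 1.780.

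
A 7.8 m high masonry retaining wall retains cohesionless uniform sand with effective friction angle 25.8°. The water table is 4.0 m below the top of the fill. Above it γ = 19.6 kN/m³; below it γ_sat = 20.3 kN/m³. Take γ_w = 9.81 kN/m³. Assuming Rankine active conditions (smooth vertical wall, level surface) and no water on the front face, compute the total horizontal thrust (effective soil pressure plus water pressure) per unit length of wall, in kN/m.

K_a = tan²(45° − φ/2) = 0.3935.
γ' = 20.3 − 9.81 = 10.49 kN/m³. Depth below WT = 3.8 m.
σ'_h at WT = K_a γ d_w = 30.85 kPa; at base = 30.85 + K_a γ' × 3.8 = 46.54 kPa.
P₁ (0–4.0 m) = ½×30.85×4.0 = 61.70. P₂ (4.0–7.8 m) = ½(30.85+46.54)×3.8 = 147.0.
P_w = ½ γ_w h₂² = 0.5×9.81×3.8² = 70.83. Total = 61.70+147.0+70.83 = 279.6 kN/m.

280 kN/m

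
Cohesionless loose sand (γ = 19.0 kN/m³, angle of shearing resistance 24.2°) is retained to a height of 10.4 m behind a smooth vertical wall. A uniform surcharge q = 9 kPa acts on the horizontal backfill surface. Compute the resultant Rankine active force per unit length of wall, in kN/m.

469 kN/m

K_a = tan²(45° − φ/2) = 0.4185.
Soil triangle: ½ K_a γ H² = 0.5×0.4185×19.0×10.4² = 430.0 kN/m.
Surcharge rectangle: K_a q H = 0.4185×9×10.4 = 39.17 kN/m.
Total = 430.0 + 39.17 = 469.2 kN/m.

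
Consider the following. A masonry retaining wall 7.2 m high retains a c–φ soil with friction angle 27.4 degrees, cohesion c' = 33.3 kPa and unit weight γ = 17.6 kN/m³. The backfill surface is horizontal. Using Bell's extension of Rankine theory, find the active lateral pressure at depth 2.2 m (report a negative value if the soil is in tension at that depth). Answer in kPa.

K_a = (1 − sin φ)/(1 + sin φ) = 0.3697.
σ_a = K_a γ z − 2c√K_a = 0.3697×17.6×2.2 − 2×33.3×0.6080 = -26.18 kPa.

-26.2 kPa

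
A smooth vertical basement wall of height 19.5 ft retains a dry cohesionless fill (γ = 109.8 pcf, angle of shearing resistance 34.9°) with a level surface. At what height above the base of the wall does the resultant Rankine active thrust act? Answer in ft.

6.50 ft

K_a = 0.2721.
The pressure distribution is triangular, so the resultant acts at H/3 above the base = 19.5/3 = 6.500 ft.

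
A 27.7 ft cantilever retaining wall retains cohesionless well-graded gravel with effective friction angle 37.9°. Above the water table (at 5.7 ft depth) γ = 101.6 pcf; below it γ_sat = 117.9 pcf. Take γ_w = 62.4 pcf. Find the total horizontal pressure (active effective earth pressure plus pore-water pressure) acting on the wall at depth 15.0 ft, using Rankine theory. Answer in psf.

842 psf

K_a = (1 − sin φ)/(1 + sin φ) = 0.2389.
γ' = 117.9 − 62.4 = 55.50 pcf.
Effective vertical stress at 15.0 ft: σ'_v = 101.6×5.7 + 55.50×9.30 = 1095 psf.
σ'_h = K_a σ'_v = 0.2389 × 1095 = 261.7 psf; u = γ_w × 9.30 = 580.3 psf.
Total σ_h = 261.7 + 580.3 = 842.0 psf.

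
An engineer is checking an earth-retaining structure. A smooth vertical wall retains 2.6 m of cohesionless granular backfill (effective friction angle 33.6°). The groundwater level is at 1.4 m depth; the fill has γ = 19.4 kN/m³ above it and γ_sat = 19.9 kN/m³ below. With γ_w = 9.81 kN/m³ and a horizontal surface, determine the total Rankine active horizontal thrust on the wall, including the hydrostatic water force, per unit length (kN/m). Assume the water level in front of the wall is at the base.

24.0 kN/m

K_a = tan²(45° − φ/2) = 0.2875.
γ' = 19.9 − 9.81 = 10.09 kN/m³. Depth below WT = 1.2 m.
σ'_h at WT = K_a γ d_w = 7.809 kPa; at base = 7.809 + K_a γ' × 1.2 = 11.29 kPa.
P₁ (0–1.4 m) = ½×7.809×1.4 = 5.466. P₂ (1.4–2.6 m) = ½(7.809+11.29)×1.2 = 11.46.
P_w = ½ γ_w h₂² = 0.5×9.81×1.2² = 7.063. Total = 5.466+11.46+7.063 = 23.99 kN/m.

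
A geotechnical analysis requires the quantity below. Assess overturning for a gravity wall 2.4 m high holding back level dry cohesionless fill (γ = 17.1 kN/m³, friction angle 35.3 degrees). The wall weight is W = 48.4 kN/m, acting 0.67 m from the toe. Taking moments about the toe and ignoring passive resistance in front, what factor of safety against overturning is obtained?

3.08

K_a = tan²(45° − 35.3°/2) = 0.2675.
P_a = ½K_aγH² = 0.5×0.2675×17.1×2.4² = 13.18 kN/m, acting at H/3 = 0.8000 m above the base.
Overturning moment M_o = P_a × H/3 = 13.18 × 0.8000 = 10.54.
Resisting moment M_r = W × 0.67 = 48.4 × 0.67 = 32.43.
FS_overturning = M_r/M_o = 32.43/10.54 = 3.076.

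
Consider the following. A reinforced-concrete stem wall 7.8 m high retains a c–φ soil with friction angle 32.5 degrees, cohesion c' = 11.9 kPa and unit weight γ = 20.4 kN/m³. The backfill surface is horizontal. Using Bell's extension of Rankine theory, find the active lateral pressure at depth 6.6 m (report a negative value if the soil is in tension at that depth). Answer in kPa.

27.5 kPa

K_a = (1 − sin φ)/(1 + sin φ) = 0.3010.
σ_a = K_a γ z − 2c√K_a = 0.3010×20.4×6.6 − 2×11.9×0.5486 = 27.47 kPa.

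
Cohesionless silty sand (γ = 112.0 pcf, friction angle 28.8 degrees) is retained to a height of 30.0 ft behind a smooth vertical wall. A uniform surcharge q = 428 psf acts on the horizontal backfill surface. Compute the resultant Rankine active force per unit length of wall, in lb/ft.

22100 lb/ft

K_a = tan²(45° − φ/2) = 0.3498.
Soil triangle: ½ K_a γ H² = 0.5×0.3498×112.0×30.0² = 17630 lb/ft.
Surcharge rectangle: K_a q H = 0.3498×428×30.0 = 4491 lb/ft.
Total = 17630 + 4491 = 22120 lb/ft.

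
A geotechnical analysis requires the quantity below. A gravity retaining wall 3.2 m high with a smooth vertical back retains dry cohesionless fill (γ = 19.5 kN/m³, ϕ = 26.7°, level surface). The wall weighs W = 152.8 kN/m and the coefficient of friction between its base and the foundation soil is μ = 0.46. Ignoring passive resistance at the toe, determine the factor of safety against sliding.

K_a = tan²(45° − 26.7°/2) = 0.3800.
P_a = ½K_aγH² = 0.5×0.3800×19.5×3.2² = 37.94 kN/m, acting at H/3 = 1.067 m above the base.
FS_sliding = μW / P_a = 0.46×152.8 / 37.94 = 1.853.

1.85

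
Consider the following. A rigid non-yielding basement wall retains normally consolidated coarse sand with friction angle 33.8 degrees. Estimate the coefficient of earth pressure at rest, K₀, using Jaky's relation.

K₀ = 1 − sin φ' = 1 − sin 33.8° = 0.4437.

0.444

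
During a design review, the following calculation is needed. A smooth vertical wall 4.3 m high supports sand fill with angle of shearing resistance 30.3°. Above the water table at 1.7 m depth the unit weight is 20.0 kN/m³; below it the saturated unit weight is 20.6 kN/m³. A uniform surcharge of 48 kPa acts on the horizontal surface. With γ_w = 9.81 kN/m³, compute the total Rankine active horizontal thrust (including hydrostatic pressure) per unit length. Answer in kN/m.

152 kN/m

K_a = tan²(45° − φ/2) = 0.3293.
γ' = 20.6 − 9.81 = 10.79 kN/m³. h₂ = H − d_w = 2.6 m.
σ'_h: at surface K_a·q = 15.81; at WT K_a(q+γd_w) = 27.00; at base K_a(q+γd_w+γ'h₂) = 36.24 kPa.
P₁ = ½(15.81+27.00)×1.7 = 36.39; P₂ = ½(27.00+36.24)×2.6 = 82.22; P_w = ½γ_w h₂² = 33.16.
Total = 36.39+82.22+33.16 = 151.8 kN/m.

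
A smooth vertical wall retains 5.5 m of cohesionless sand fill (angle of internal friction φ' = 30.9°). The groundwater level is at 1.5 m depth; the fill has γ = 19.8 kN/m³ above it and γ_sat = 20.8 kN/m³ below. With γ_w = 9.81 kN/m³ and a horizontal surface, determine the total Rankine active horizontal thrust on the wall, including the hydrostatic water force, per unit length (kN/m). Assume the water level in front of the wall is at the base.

K_a = tan²(45° − φ/2) = 0.3214.
γ' = 20.8 − 9.81 = 10.99 kN/m³. Depth below WT = 4.0 m.
σ'_h at WT = K_a γ d_w = 9.546 kPa; at base = 9.546 + K_a γ' × 4.0 = 23.67 kPa.
P₁ (0–1.5 m) = ½×9.546×1.5 = 7.159. P₂ (1.5–5.5 m) = ½(9.546+23.67)×4.0 = 66.44.
P_w = ½ γ_w h₂² = 0.5×9.81×4.0² = 78.48. Total = 7.159+66.44+78.48 = 152.1 kN/m.

152 kN/m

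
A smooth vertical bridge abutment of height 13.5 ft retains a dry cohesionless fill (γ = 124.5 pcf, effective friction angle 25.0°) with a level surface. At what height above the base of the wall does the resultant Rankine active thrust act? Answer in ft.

4.50 ft

K_a = 0.4059.
The pressure distribution is triangular, so the resultant acts at H/3 above the base = 13.5/3 = 4.500 ft.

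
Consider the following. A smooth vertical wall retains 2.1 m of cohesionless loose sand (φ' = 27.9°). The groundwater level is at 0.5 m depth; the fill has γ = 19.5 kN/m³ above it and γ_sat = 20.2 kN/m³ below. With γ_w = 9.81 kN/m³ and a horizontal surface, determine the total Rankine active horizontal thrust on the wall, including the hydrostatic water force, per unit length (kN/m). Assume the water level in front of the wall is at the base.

K_a = tan²(45° − φ/2) = 0.3625.
γ' = 20.2 − 9.81 = 10.39 kN/m³. Depth below WT = 1.6 m.
σ'_h at WT = K_a γ d_w = 3.534 kPa; at base = 3.534 + K_a γ' × 1.6 = 9.560 kPa.
P₁ (0–0.5 m) = ½×3.534×0.5 = 0.8835. P₂ (0.5–2.1 m) = ½(3.534+9.560)×1.6 = 10.47.
P_w = ½ γ_w h₂² = 0.5×9.81×1.6² = 12.56. Total = 0.8835+10.47+12.56 = 23.92 kN/m.

23.9 kN/m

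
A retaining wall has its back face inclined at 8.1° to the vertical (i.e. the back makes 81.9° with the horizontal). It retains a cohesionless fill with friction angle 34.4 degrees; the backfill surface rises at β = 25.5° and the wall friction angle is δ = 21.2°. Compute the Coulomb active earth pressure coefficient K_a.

K_a = sin²(α+φ) / [sin²α · sin(α−δ) · (1 + √{sin(φ+δ)sin(φ−β) / (sin(α−δ)sin(α+β))})²].
With α = 81.9°, φ = 34.4°, δ = 21.2°, β = 25.5°: K_a = 0.4855.

0.485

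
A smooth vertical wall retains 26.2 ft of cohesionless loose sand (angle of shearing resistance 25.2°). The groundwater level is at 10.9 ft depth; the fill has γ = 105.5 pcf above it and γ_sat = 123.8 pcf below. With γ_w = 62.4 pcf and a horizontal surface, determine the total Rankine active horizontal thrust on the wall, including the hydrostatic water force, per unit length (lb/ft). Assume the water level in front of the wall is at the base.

K_a = tan²(45° − φ/2) = 0.4027.
γ' = 123.8 − 62.4 = 61.40 pcf. Depth below WT = 15.3 ft.
σ'_h at WT = K_a γ d_w = 463.1 psf; at base = 463.1 + K_a γ' × 15.3 = 841.5 psf.
P₁ (0–10.9 ft) = ½×463.1×10.9 = 2524. P₂ (10.9–26.2 ft) = ½(463.1+841.5)×15.3 = 9980.
P_w = ½ γ_w h₂² = 0.5×62.4×15.3² = 7304. Total = 2524+9980+7304 = 19810 lb/ft.

19800 lb/ft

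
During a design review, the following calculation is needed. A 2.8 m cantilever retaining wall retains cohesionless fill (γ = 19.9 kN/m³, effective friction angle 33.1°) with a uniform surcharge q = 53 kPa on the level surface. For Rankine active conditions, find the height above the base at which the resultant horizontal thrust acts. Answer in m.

1.24 m

K_a = 0.2936.
Triangular part P₁ = ½K_aγH² = 22.90 at H/3 = 0.9333 m; rectangular part P₂ = K_a q H = 43.57 at H/2 = 1.400 m.
ȳ = (P₁·0.9333 + P₂·1.400)/(P₁+P₂) = 1.239 m.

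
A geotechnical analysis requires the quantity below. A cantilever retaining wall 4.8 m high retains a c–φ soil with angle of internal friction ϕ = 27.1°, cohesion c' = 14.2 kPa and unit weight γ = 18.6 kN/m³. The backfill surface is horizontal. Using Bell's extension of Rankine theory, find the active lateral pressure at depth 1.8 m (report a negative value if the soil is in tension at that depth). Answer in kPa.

-4.85 kPa

K_a = (1 − sin φ)/(1 + sin φ) = 0.3741.
σ_a = K_a γ z − 2c√K_a = 0.3741×18.6×1.8 − 2×14.2×0.6116 = -4.846 kPa.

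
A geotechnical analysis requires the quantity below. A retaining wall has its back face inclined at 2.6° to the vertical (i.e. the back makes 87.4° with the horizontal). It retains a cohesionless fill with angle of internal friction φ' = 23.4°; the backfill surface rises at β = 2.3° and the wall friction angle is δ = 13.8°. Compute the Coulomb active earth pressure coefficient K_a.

0.419

K_a = sin²(α+φ) / [sin²α · sin(α−δ) · (1 + √{sin(φ+δ)sin(φ−β) / (sin(α−δ)sin(α+β))})²].
With α = 87.4°, φ = 23.4°, δ = 13.8°, β = 2.3°: K_a = 0.4188.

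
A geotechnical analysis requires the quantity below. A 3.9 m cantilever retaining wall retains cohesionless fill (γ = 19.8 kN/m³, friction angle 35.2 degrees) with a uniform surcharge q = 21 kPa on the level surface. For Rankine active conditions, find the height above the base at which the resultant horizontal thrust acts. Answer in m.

1.53 m

K_a = 0.2687.
Triangular part P₁ = ½K_aγH² = 40.46 at H/3 = 1.300 m; rectangular part P₂ = K_a q H = 22.01 at H/2 = 1.950 m.
ȳ = (P₁·1.300 + P₂·1.950)/(P₁+P₂) = 1.529 m.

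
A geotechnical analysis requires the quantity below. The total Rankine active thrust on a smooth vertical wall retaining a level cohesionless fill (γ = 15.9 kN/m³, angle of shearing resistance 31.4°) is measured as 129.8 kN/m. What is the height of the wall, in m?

7.20 m

K_a = 0.3149. P_a = ½ K_a γ H² ⇒ H = √(2P_a/(K_a γ)).
H = √(2×129.8/(0.3149×15.9)) = 7.200 m.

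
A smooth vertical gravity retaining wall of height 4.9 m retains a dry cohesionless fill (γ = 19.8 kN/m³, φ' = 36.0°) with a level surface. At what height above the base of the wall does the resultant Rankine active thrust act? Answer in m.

1.63 m

K_a = 0.2596.
The pressure distribution is triangular, so the resultant acts at H/3 above the base = 4.9/3 = 1.633 m.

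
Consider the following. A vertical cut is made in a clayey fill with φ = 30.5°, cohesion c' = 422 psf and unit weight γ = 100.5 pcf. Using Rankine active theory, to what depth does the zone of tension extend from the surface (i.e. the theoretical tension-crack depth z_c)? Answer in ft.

14.7 ft

K_a = tan²(45° − 30.5°/2) = 0.3267; √K_a = 0.5715.
The active pressure is zero where K_a γ z = 2c√K_a, so z_c = 2c/(γ√K_a) = 2×422/(100.5×0.5715) = 14.69 ft.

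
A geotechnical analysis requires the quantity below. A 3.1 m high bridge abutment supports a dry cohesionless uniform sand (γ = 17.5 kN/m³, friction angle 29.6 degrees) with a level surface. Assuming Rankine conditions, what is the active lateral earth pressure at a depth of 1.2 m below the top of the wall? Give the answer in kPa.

K_a = (1 − sin φ)/(1 + sin φ) = 0.3387.
σ_h = K_a γ z = 0.3387 × 17.5 × 1.2 = 7.114 kPa.

7.11 kPa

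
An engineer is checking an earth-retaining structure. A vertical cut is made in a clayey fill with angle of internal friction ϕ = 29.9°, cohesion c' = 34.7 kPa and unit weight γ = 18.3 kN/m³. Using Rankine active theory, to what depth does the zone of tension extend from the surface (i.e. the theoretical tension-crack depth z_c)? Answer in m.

K_a = tan²(45° − 29.9°/2) = 0.3347; √K_a = 0.5785.
The active pressure is zero where K_a γ z = 2c√K_a, so z_c = 2c/(γ√K_a) = 2×34.7/(18.3×0.5785) = 6.555 m.

6.56 m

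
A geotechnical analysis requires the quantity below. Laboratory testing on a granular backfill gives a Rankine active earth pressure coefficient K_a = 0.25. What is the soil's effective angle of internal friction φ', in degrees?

K_a = tan²(45° − φ/2) ⇒ 45° − φ/2 = arctan(√0.25) = 26.57°.
φ = 2(45° − 26.57°) = 36.87°.

36.9°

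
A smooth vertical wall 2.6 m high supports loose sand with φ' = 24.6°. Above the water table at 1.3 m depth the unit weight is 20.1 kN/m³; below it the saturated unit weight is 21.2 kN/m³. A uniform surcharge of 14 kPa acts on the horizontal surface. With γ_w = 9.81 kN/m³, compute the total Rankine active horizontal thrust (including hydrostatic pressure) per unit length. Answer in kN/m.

48.3 kN/m

K_a = tan²(45° − φ/2) = 0.4121.
γ' = 21.2 − 9.81 = 11.39 kN/m³. h₂ = H − d_w = 1.3 m.
σ'_h: at surface K_a·q = 5.770; at WT K_a(q+γd_w) = 16.54; at base K_a(q+γd_w+γ'h₂) = 22.64 kPa.
P₁ = ½(5.770+16.54)×1.3 = 14.50; P₂ = ½(16.54+22.64)×1.3 = 25.47; P_w = ½γ_w h₂² = 8.289.
Total = 14.50+25.47+8.289 = 48.26 kN/m.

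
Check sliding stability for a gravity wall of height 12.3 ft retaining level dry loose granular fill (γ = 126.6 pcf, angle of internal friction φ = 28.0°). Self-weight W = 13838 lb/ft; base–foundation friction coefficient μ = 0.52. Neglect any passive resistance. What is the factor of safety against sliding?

2.08

K_a = tan²(45° − 28.0°/2) = 0.3610.
P_a = ½K_aγH² = 0.5×0.3610×126.6×12.3² = 3457 lb/ft, acting at H/3 = 4.100 ft above the base.
FS_sliding = μW / P_a = 0.52×13838 / 3457 = 2.081.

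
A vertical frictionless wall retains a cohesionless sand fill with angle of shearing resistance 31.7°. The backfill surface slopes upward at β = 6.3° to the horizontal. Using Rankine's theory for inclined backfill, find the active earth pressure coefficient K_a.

0.316

K_a = cos β · (cos β − √(cos²β − cos²φ)) / (cos β + √(cos²β − cos²φ)).
cos β = 0.9940, cos φ = 0.8508, √(cos²β − cos²φ) = 0.5139.
K_a = 0.9940 × (0.9940 − 0.5139)/(0.9940 + 0.5139) = 0.3165.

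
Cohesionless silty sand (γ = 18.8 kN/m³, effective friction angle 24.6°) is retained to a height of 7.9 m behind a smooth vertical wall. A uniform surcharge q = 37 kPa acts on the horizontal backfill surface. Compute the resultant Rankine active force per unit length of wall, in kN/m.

362 kN/m

K_a = tan²(45° − φ/2) = 0.4121.
Soil triangle: ½ K_a γ H² = 0.5×0.4121×18.8×7.9² = 241.8 kN/m.
Surcharge rectangle: K_a q H = 0.4121×37×7.9 = 120.5 kN/m.
Total = 241.8 + 120.5 = 362.3 kN/m.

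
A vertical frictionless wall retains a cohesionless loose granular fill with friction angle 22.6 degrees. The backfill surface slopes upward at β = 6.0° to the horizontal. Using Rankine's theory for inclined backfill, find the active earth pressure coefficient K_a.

K_a = cos β · (cos β − √(cos²β − cos²φ)) / (cos β + √(cos²β − cos²φ)).
cos β = 0.9945, cos φ = 0.9232, √(cos²β − cos²φ) = 0.3698.
K_a = 0.9945 × (0.9945 − 0.3698)/(0.9945 + 0.3698) = 0.4554.

0.455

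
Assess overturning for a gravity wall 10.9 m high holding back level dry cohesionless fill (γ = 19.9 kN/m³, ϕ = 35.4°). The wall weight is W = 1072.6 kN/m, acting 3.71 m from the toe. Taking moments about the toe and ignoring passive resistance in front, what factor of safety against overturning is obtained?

3.48

K_a = tan²(45° − 35.4°/2) = 0.2664.
P_a = ½K_aγH² = 0.5×0.2664×19.9×10.9² = 314.9 kN/m, acting at H/3 = 3.633 m above the base.
Overturning moment M_o = P_a × H/3 = 314.9 × 3.633 = 1144.
Resisting moment M_r = W × 3.71 = 1072.6 × 3.71 = 3979.
FS_overturning = M_r/M_o = 3979/1144 = 3.478.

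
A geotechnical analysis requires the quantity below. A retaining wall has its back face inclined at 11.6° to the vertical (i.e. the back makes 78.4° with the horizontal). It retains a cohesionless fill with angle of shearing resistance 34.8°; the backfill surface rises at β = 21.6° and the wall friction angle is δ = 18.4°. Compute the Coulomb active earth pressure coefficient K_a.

0.475

K_a = sin²(α+φ) / [sin²α · sin(α−δ) · (1 + √{sin(φ+δ)sin(φ−β) / (sin(α−δ)sin(α+β))})²].
With α = 78.4°, φ = 34.8°, δ = 18.4°, β = 21.6°: K_a = 0.4750.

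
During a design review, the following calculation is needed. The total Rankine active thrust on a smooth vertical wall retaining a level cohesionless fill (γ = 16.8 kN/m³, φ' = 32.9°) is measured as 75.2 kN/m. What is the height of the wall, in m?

5.50 m

K_a = 0.2960. P_a = ½ K_a γ H² ⇒ H = √(2P_a/(K_a γ)).
H = √(2×75.2/(0.2960×16.8)) = 5.499 m.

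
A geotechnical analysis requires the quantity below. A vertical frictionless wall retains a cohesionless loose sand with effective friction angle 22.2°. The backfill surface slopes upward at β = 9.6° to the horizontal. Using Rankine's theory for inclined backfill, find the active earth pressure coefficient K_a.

K_a = cos β · (cos β − √(cos²β − cos²φ)) / (cos β + √(cos²β − cos²φ)).
cos β = 0.9860, cos φ = 0.9259, √(cos²β − cos²φ) = 0.3390.
K_a = 0.9860 × (0.9860 − 0.3390)/(0.9860 + 0.3390) = 0.4814.

0.481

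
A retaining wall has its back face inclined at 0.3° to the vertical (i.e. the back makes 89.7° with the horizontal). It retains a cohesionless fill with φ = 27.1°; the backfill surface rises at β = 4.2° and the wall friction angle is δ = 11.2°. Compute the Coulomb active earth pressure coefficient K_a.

0.363

K_a = sin²(α+φ) / [sin²α · sin(α−δ) · (1 + √{sin(φ+δ)sin(φ−β) / (sin(α−δ)sin(α+β))})²].
With α = 89.7°, φ = 27.1°, δ = 11.2°, β = 4.2°: K_a = 0.3630.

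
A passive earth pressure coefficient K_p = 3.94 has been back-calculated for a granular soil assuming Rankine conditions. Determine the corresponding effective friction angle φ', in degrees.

36.5°

K_p = (1+sin φ)/(1−sin φ) ⇒ sin φ = (K_p − 1)/(K_p + 1) = 0.5951.
φ = arcsin(0.5951) = 36.52°.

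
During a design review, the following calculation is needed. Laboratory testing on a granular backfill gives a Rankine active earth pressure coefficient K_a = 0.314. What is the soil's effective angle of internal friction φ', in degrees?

31.5°

K_a = tan²(45° − φ/2) ⇒ 45° − φ/2 = arctan(√0.314) = 29.26°.
φ = 2(45° − 29.26°) = 31.47°.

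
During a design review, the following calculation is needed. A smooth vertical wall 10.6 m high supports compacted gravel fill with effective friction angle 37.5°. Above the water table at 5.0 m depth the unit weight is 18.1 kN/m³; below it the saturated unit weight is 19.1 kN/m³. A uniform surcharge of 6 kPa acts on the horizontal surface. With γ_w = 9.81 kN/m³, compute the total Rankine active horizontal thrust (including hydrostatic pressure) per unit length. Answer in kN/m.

383 kN/m

K_a = tan²(45° − φ/2) = 0.2432.
γ' = 19.1 − 9.81 = 9.290 kN/m³. h₂ = H − d_w = 5.6 m.
σ'_h: at surface K_a·q = 1.459; at WT K_a(q+γd_w) = 23.47; at base K_a(q+γd_w+γ'h₂) = 36.12 kPa.
P₁ = ½(1.459+23.47)×5.0 = 62.32; P₂ = ½(23.47+36.12)×5.6 = 166.8; P_w = ½γ_w h₂² = 153.8.
Total = 62.32+166.8+153.8 = 383.0 kN/m.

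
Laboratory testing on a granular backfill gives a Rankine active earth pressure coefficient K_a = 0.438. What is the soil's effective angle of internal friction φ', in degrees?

23.0°

K_a = tan²(45° − φ/2) ⇒ 45° − φ/2 = arctan(√0.438) = 33.50°.
φ = 2(45° − 33.50°) = 23.01°.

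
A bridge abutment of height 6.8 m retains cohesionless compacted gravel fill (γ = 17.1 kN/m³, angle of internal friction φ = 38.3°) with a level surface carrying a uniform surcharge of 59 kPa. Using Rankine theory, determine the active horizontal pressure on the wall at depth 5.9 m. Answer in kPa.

K_a = (1 − sin φ)/(1 + sin φ) = 0.2347.
σ_v = γz + q = 17.1 × 5.9 + 59 = 159.9 kPa.
σ_h = K_a σ_v = 0.2347 × 159.9 = 37.53 kPa.

37.5 kPa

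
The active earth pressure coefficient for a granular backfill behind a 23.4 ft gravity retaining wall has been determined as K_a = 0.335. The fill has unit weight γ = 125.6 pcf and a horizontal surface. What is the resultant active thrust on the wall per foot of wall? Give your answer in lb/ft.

P = ½ K_a γ H² = 0.5 × 0.335 × 125.6 × 23.4² = 11520 lb/ft.

11500 lb/ft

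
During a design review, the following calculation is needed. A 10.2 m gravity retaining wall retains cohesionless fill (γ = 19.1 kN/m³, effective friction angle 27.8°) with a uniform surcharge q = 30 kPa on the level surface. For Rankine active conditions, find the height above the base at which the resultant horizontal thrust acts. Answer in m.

3.80 m

K_a = 0.3639.
Triangular part P₁ = ½K_aγH² = 361.6 at H/3 = 3.400 m; rectangular part P₂ = K_a q H = 111.4 at H/2 = 5.100 m.
ȳ = (P₁·3.400 + P₂·5.100)/(P₁+P₂) = 3.800 m.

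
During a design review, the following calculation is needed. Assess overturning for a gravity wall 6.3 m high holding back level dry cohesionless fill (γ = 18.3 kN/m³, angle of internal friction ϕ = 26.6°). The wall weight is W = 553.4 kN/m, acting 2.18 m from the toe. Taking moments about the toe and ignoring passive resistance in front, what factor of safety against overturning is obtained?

4.15

K_a = tan²(45° − 26.6°/2) = 0.3814.
P_a = ½K_aγH² = 0.5×0.3814×18.3×6.3² = 138.5 kN/m, acting at H/3 = 2.100 m above the base.
Overturning moment M_o = P_a × H/3 = 138.5 × 2.100 = 290.9.
Resisting moment M_r = W × 2.18 = 553.4 × 2.18 = 1206.
FS_overturning = M_r/M_o = 1206/290.9 = 4.147.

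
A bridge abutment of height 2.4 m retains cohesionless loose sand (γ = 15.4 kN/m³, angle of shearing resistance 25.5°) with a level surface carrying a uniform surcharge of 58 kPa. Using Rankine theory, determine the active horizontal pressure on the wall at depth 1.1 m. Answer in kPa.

K_a = (1 − sin φ)/(1 + sin φ) = 0.3981.
σ_v = γz + q = 15.4 × 1.1 + 58 = 74.94 kPa.
σ_h = K_a σ_v = 0.3981 × 74.94 = 29.83 kPa.

29.8 kPa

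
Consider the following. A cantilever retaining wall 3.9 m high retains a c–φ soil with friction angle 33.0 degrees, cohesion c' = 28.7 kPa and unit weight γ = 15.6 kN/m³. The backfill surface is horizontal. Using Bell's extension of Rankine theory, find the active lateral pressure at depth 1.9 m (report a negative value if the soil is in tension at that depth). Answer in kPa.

-22.4 kPa

K_a = (1 − sin φ)/(1 + sin φ) = 0.2948.
σ_a = K_a γ z − 2c√K_a = 0.2948×15.6×1.9 − 2×28.7×0.5430 = -22.43 kPa.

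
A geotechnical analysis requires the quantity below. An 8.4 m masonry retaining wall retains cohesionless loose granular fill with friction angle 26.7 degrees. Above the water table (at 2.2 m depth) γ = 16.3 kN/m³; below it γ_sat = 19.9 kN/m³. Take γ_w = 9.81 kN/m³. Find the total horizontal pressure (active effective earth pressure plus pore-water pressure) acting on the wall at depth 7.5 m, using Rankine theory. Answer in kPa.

85.9 kPa

K_a = (1 − sin φ)/(1 + sin φ) = 0.3800.
γ' = 19.9 − 9.81 = 10.09 kN/m³.
Effective vertical stress at 7.5 m: σ'_v = 16.3×2.2 + 10.09×5.30 = 89.34 kPa.
σ'_h = K_a σ'_v = 0.3800 × 89.34 = 33.94 kPa; u = γ_w × 5.30 = 51.99 kPa.
Total σ_h = 33.94 + 51.99 = 85.94 kPa.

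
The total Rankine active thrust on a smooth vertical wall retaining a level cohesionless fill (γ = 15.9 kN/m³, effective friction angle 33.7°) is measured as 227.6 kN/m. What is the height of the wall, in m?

K_a = 0.2863. P_a = ½ K_a γ H² ⇒ H = √(2P_a/(K_a γ)).
H = √(2×227.6/(0.2863×15.9)) = 10.000 m.

10.00 m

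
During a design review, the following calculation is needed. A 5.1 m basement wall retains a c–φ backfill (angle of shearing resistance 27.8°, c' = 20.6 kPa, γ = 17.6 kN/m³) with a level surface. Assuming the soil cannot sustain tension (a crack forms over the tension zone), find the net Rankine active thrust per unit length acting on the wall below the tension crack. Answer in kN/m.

4.76 kN/m

K_a = 0.3639; √K_a = 0.6032.
Tension-crack depth z_c = 2c/(γ√K_a) = 2×20.6/(17.6×0.6032) = 3.881 m.
σ_a at base = K_a γ H − 2c√K_a = 0.3639×17.6×5.1 − 2×20.6×0.6032 = 7.810 kPa.
P_a = ½ × 7.810 × (H − z_c) = 0.5×7.810×1.219 = 4.762 kN/m.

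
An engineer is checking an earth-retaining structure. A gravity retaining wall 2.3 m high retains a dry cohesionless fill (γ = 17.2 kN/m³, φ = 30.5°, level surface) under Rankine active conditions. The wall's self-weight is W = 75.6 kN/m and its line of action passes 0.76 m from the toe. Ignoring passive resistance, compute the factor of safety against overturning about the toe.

K_a = tan²(45° − 30.5°/2) = 0.3267.
P_a = ½K_aγH² = 0.5×0.3267×17.2×2.3² = 14.86 kN/m, acting at H/3 = 0.7667 m above the base.
Overturning moment M_o = P_a × H/3 = 14.86 × 0.7667 = 11.39.
Resisting moment M_r = W × 0.76 = 75.6 × 0.76 = 57.46.
FS_overturning = M_r/M_o = 57.46/11.39 = 5.043.

5.04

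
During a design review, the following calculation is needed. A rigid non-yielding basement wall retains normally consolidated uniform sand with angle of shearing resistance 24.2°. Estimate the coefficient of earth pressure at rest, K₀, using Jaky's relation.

0.590

K₀ = 1 − sin φ' = 1 − sin 24.2° = 0.5901.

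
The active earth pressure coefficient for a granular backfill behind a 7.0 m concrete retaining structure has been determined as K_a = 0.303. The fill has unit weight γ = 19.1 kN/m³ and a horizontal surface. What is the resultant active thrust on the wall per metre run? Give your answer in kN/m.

142 kN/m

P = ½ K_a γ H² = 0.5 × 0.303 × 19.1 × 7.0² = 141.8 kN/m.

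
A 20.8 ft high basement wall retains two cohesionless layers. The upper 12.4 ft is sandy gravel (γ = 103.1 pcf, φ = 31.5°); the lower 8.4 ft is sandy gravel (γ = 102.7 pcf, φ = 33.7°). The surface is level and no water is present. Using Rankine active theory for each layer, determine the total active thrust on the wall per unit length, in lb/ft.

K_a1 = tan²(45°−31.5°/2) = 0.3136; K_a2 = tan²(45°−33.7°/2) = 0.2863.
Layer 1: σ at base = K_a1 γ₁ h₁ = 401.0 psf; P₁ = ½×401.0×12.4 = 2486.
Layer 2: σ_v at top = γ₁h₁ = 1278; σ_h top = K_a2×1278 = 366.0; σ_h base = K_a2×(1278+102.7×8.4) = 613.0.
P₂ = ½(366.0+613.0)×8.4 = 4112. Total P_a = 2486+4112 = 6598 lb/ft.

6600 lb/ft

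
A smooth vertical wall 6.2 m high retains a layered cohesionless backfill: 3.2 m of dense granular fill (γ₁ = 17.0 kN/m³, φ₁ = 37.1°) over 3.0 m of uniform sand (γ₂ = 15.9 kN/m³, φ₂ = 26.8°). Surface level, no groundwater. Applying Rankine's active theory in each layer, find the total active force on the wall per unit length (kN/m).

110 kN/m

K_a1 = tan²(45°−37.1°/2) = 0.2475; K_a2 = tan²(45°−26.8°/2) = 0.3785.
Layer 1: σ at base = K_a1 γ₁ h₁ = 13.46 kPa; P₁ = ½×13.46×3.2 = 21.54.
Layer 2: σ_v at top = γ₁h₁ = 54.40; σ_h top = K_a2×54.40 = 20.59; σ_h base = K_a2×(54.40+15.9×3.0) = 38.64.
P₂ = ½(20.59+38.64)×3.0 = 88.85. Total P_a = 21.54+88.85 = 110.4 kN/m.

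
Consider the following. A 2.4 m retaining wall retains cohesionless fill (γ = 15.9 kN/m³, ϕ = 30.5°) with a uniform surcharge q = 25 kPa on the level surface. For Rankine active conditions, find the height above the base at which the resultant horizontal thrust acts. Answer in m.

K_a = 0.3267.
Triangular part P₁ = ½K_aγH² = 14.96 at H/3 = 0.8000 m; rectangular part P₂ = K_a q H = 19.60 at H/2 = 1.200 m.
ȳ = (P₁·0.8000 + P₂·1.200)/(P₁+P₂) = 1.027 m.

1.03 m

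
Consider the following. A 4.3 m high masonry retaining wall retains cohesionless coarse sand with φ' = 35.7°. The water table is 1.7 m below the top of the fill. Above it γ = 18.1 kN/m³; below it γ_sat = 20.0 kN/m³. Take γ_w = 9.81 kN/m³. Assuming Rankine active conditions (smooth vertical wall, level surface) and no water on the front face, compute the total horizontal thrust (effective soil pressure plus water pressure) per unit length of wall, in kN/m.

70.1 kN/m

K_a = tan²(45° − φ/2) = 0.2630.
γ' = 20.0 − 9.81 = 10.19 kN/m³. Depth below WT = 2.6 m.
σ'_h at WT = K_a γ d_w = 8.092 kPa; at base = 8.092 + K_a γ' × 2.6 = 15.06 kPa.
P₁ (0–1.7 m) = ½×8.092×1.7 = 6.878. P₂ (1.7–4.3 m) = ½(8.092+15.06)×2.6 = 30.10.
P_w = ½ γ_w h₂² = 0.5×9.81×2.6² = 33.16. Total = 6.878+30.10+33.16 = 70.13 kN/m.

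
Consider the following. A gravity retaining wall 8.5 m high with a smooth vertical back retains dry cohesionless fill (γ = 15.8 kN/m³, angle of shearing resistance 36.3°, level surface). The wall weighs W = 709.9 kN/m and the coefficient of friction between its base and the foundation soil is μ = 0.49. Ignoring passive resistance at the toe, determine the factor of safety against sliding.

2.38

K_a = tan²(45° − 36.3°/2) = 0.2563.
P_a = ½K_aγH² = 0.5×0.2563×15.8×8.5² = 146.3 kN/m, acting at H/3 = 2.833 m above the base.
FS_sliding = μW / P_a = 0.49×709.9 / 146.3 = 2.378.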